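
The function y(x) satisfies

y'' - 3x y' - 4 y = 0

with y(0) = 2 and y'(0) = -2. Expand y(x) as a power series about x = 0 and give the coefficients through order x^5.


Ansatz: y(x) = sum_{n>=0} a_n x^n, so y'(x) = sum_{n>=1} n a_n x^(n-1) and y''(x) = sum_{n>=2} n(n-1) a_n x^(n-2).
Substitute into P(x) y'' + Q(x) y' + R(x) y = 0 with P(x) = 1, Q(x) = -3x, R(x) = -4, and match powers of x.
Initial conditions: a_0 = 2, a_1 = -2.
Setting the coefficient of each power of x to zero and solving order by order (substituting the coefficients already found):
  x^0: 2 a_2 - 4 a_0 = 0  ->  2 a_2 = 4 a_0 = 8  ->  a_2 = 4
  x^1: 6 a_3 - 7 a_1 = 0  ->  6 a_3 = 7 a_1 = -14  ->  a_3 = -7/3
  x^2: 12 a_4 - 10 a_2 = 0  ->  12 a_4 = 10 a_2 = 40  ->  a_4 = 10/3
  x^3: 20 a_5 - 13 a_3 = 0  ->  20 a_5 = 13 a_3 = -91/3  ->  a_5 = -91/60
Truncated series: y(x) = 2 - 2 x + 4 x^2 - (7/3) x^3 + (10/3) x^4 - (91/60) x^5 + O(x^6).

a_0 = 2; a_1 = -2; a_2 = 4; a_3 = -7/3; a_4 = 10/3; a_5 = -91/60


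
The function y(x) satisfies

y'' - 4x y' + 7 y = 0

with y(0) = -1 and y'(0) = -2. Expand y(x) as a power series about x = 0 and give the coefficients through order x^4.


Ansatz: y(x) = sum_{n>=0} a_n x^n, so y'(x) = sum_{n>=1} n a_n x^(n-1) and y''(x) = sum_{n>=2} n(n-1) a_n x^(n-2).
Substitute into P(x) y'' + Q(x) y' + R(x) y = 0 with P(x) = 1, Q(x) = -4x, R(x) = 7, and match powers of x.
Initial conditions: a_0 = -1, a_1 = -2.
Setting the coefficient of each power of x to zero and solving order by order (substituting the coefficients already found):
  x^0: 2 a_2 + 7 a_0 = 0  ->  2 a_2 = -7 a_0 = 7  ->  a_2 = 7/2
  x^1: 6 a_3 + 3 a_1 = 0  ->  6 a_3 = -3 a_1 = 6  ->  a_3 = 1
  x^2: 12 a_4 - a_2 = 0  ->  12 a_4 = a_2 = 7/2  ->  a_4 = 7/24
Truncated series: y(x) = -1 - 2 x + (7/2) x^2 + x^3 + (7/24) x^4 + O(x^5).

a_0 = -1; a_1 = -2; a_2 = 7/2; a_3 = 1; a_4 = 7/24


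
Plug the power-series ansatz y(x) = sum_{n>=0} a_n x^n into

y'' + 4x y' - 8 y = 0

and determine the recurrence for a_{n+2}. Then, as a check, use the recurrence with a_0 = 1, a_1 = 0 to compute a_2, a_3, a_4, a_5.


Substitute y = sum_n a_n x^n.
y''(x) has coefficient (n+2)(n+1) a_{n+2} at x^n;
4 x y'(x) has coefficient 4 n a_n at x^n (shift);
-8 y(x) has coefficient -8 a_n at x^n.
Matching x^n: (n+2)(n+1) a_{n+2} + (4n - 8) a_n = 0.
Thus a_{n+2} = (-4n + 8) / ((n+1)(n+2)) * a_n.

Check with a_0 = 1, a_1 = 0 (apply the recurrence for n = 0, 1, 2, 3): a_0 = 1, a_1 = 0, a_2 = 4, a_3 = 0, a_4 = 0, a_5 = 0.

a_(n+2) = (-4n + 8) / ((n+1)(n+2)) * a_n; check: a_0 = 1, a_1 = 0, a_2 = 4, a_3 = 0, a_4 = 0, a_5 = 0


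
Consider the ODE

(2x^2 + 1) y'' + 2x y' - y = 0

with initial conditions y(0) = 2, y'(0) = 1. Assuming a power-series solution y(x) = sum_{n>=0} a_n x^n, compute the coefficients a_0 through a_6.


Ansatz: y(x) = sum_{n>=0} a_n x^n, so y'(x) = sum_{n>=1} n a_n x^(n-1) and y''(x) = sum_{n>=2} n(n-1) a_n x^(n-2).
Substitute into P(x) y'' + Q(x) y' + R(x) y = 0 with P(x) = 2x^2 + 1, Q(x) = 2x, R(x) = -1, and match powers of x.
Initial conditions: a_0 = 2, a_1 = 1.
Setting the coefficient of each power of x to zero and solving order by order (substituting the coefficients already found):
  x^0: 2 a_2 - a_0 = 0  ->  2 a_2 = a_0 = 2  ->  a_2 = 1
  x^1: 6 a_3 + a_1 = 0  ->  6 a_3 = -a_1 = -1  ->  a_3 = -1/6
  x^2: 12 a_4 + 7 a_2 = 0  ->  12 a_4 = -7 a_2 = -7  ->  a_4 = -7/12
  x^3: 20 a_5 + 17 a_3 = 0  ->  20 a_5 = -17 a_3 = 17/6  ->  a_5 = 17/120
  x^4: 30 a_6 + 31 a_4 = 0  ->  30 a_6 = -31 a_4 = 217/12  ->  a_6 = 217/360
Truncated series: y(x) = 2 + x + x^2 - (1/6) x^3 - (7/12) x^4 + (17/120) x^5 + (217/360) x^6 + O(x^7).

a_0 = 2; a_1 = 1; a_2 = 1; a_3 = -1/6; a_4 = -7/12; a_5 = 17/120; a_6 = 217/360


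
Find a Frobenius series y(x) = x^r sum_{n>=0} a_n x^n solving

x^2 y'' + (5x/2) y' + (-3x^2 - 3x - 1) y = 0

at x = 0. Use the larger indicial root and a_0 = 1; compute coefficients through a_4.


Write in Frobenius form y'' + (p(x)/x) y' + (q(x)/x^2) y = 0:
  p(x) = 5/2,  q(x) = -3x^2 - 3x - 1.
Indicial equation: r(r-1) + (5/2) r + (-1) = 0 -> roots r_1 = 1/2, r_2 = -2.
Take r = r_1 = 1/2. Let y(x) = x^r sum_{n>=0} a_n x^n with a_0 = 1.
Substitute y = x^r sum a_n x^n and match x^{r+n}. The recurrence is
  D(n) a_n - 3 a_{n-1} - 3 a_{n-2} = 0,  where D(n) = (r+n)(r+n-1) + (5/2)(r+n) + (-1).
  a_n = [3 a_{n-1} + 3 a_{n-2}] / D(n).
Since the indicial polynomial factors as (r - r_1)(r - r_2), D(n) = (r_1 + n - r_1)(r_1 + n - r_2) = n(n + 5/2).
Evaluating step by step (a_0 = 1):
  n = 1: D(1) = 1(1 + 5/2) = 7/2; numerator = 3(1) = 3; a_1 = (3)/(7/2) = 6/7
  n = 2: D(2) = 2(2 + 5/2) = 9; numerator = 3(6/7) + 3(1) = 39/7; a_2 = (39/7)/(9) = 13/21
  n = 3: D(3) = 3(3 + 5/2) = 33/2; numerator = 3(13/21) + 3(6/7) = 31/7; a_3 = (31/7)/(33/2) = 62/231
  n = 4: D(4) = 4(4 + 5/2) = 26; numerator = 3(62/231) + 3(13/21) = 205/77; a_4 = (205/77)/(26) = 205/2002

r = 1/2; a_0 = 1; a_1 = 6/7; a_2 = 13/21; a_3 = 62/231; a_4 = 205/2002


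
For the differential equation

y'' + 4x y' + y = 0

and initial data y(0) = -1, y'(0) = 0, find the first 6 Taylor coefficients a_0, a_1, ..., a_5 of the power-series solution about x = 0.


Ansatz: y(x) = sum_{n>=0} a_n x^n, so y'(x) = sum_{n>=1} n a_n x^(n-1) and y''(x) = sum_{n>=2} n(n-1) a_n x^(n-2).
Substitute into P(x) y'' + Q(x) y' + R(x) y = 0 with P(x) = 1, Q(x) = 4x, R(x) = 1, and match powers of x.
Initial conditions: a_0 = -1, a_1 = 0.
Setting the coefficient of each power of x to zero and solving order by order (substituting the coefficients already found):
  x^0: 2 a_2 + a_0 = 0  ->  2 a_2 = -a_0 = 1  ->  a_2 = 1/2
  x^1: 6 a_3 + 5 a_1 = 0  ->  6 a_3 = -5 a_1 = 0  ->  a_3 = 0
  x^2: 12 a_4 + 9 a_2 = 0  ->  12 a_4 = -9 a_2 = -9/2  ->  a_4 = -3/8
  x^3: 20 a_5 + 13 a_3 = 0  ->  20 a_5 = -13 a_3 = 0  ->  a_5 = 0
Truncated series: y(x) = -1 + (1/2) x^2 - (3/8) x^4 + O(x^6).

a_0 = -1; a_1 = 0; a_2 = 1/2; a_3 = 0; a_4 = -3/8; a_5 = 0


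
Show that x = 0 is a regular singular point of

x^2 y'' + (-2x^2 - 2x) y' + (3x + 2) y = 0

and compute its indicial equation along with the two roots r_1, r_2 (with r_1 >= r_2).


Divide by x^2 to reach normal form y'' + P_1(x) y' + P_2(x) y = 0 with P_1(x) = -2 - 2/x and P_2(x) = 3/x + 2/x^2.
x = 0 is a singular point because the y'-coefficient -2 - 2/x has a pole at x = 0 and the y-coefficient 3/x + 2/x^2 has a pole at x = 0.
It is a regular singular point because x P_1(x) = p(x) = -2x - 2 and x^2 P_2(x) = q(x) = 3x + 2 are polynomials, hence analytic at x = 0.
p(0) = -2,  q(0) = 2.
Indicial equation: r(r-1) + p(0) r + q(0) = 0, i.e. r^2 + (p(0) - 1) r + q(0) = 0, i.e. r^2 - 3 r + 2 = 0.
Discriminant: (-3)^2 - 4(2) = 1, so r = (3 ± 1)/2.
Solving: r_1 = 2, r_2 = 1.

indicial: r^2 - 3 r + 2 = 0; roots r_1 = 2, r_2 = 1


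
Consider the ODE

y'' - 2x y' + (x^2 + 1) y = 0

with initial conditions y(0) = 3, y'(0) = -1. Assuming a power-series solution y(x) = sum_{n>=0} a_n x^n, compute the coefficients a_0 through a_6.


Ansatz: y(x) = sum_{n>=0} a_n x^n, so y'(x) = sum_{n>=1} n a_n x^(n-1) and y''(x) = sum_{n>=2} n(n-1) a_n x^(n-2).
Substitute into P(x) y'' + Q(x) y' + R(x) y = 0 with P(x) = 1, Q(x) = -2x, R(x) = x^2 + 1, and match powers of x.
Initial conditions: a_0 = 3, a_1 = -1.
Setting the coefficient of each power of x to zero and solving order by order (substituting the coefficients already found):
  x^0: 2 a_2 + a_0 = 0  ->  2 a_2 = -a_0 = -3  ->  a_2 = -3/2
  x^1: 6 a_3 - a_1 = 0  ->  6 a_3 = a_1 = -1  ->  a_3 = -1/6
  x^2: 12 a_4 - 3 a_2 + a_0 = 0  ->  12 a_4 = 3 a_2 - a_0 = -15/2  ->  a_4 = -5/8
  x^3: 20 a_5 - 5 a_3 + a_1 = 0  ->  20 a_5 = 5 a_3 - a_1 = 1/6  ->  a_5 = 1/120
  x^4: 30 a_6 - 7 a_4 + a_2 = 0  ->  30 a_6 = 7 a_4 - a_2 = -23/8  ->  a_6 = -23/240
Truncated series: y(x) = 3 - x - (3/2) x^2 - (1/6) x^3 - (5/8) x^4 + (1/120) x^5 - (23/240) x^6 + O(x^7).

a_0 = 3; a_1 = -1; a_2 = -3/2; a_3 = -1/6; a_4 = -5/8; a_5 = 1/120; a_6 = -23/240


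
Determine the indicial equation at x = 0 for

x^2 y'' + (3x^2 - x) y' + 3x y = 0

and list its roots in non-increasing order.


Divide by x^2 to reach normal form y'' + P_1(x) y' + P_2(x) y = 0 with P_1(x) = 3 - 1/x and P_2(x) = 3/x.
x = 0 is a singular point because the y'-coefficient 3 - 1/x has a pole at x = 0 and the y-coefficient 3/x has a pole at x = 0.
It is a regular singular point because x P_1(x) = p(x) = 3x - 1 and x^2 P_2(x) = q(x) = 3x are polynomials, hence analytic at x = 0.
p(0) = -1,  q(0) = 0.
Indicial equation: r(r-1) + p(0) r + q(0) = 0, i.e. r^2 + (p(0) - 1) r + q(0) = 0, i.e. r^2 - 2 r = 0.
Discriminant: (-2)^2 - 4(0) = 4, so r = (2 ± 2)/2.
Solving: r_1 = 2, r_2 = 0.

indicial: r^2 - 2 r = 0; roots r_1 = 2, r_2 = 0


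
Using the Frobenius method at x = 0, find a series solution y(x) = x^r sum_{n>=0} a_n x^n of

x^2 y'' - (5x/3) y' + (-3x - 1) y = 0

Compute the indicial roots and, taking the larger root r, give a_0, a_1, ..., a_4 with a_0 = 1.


Write in Frobenius form y'' + (p(x)/x) y' + (q(x)/x^2) y = 0:
  p(x) = -5/3,  q(x) = -3x - 1.
Indicial equation: r(r-1) + (-5/3) r + (-1) = 0 -> roots r_1 = 3, r_2 = -1/3.
Take r = r_1 = 3. Let y(x) = x^r sum_{n>=0} a_n x^n with a_0 = 1.
Substitute y = x^r sum a_n x^n and match x^{r+n}. The recurrence is
  D(n) a_n - 3 a_{n-1} = 0,  where D(n) = (r+n)(r+n-1) + (-5/3)(r+n) + (-1).
  a_n = 3 / D(n) * a_{n-1}.
Since the indicial polynomial factors as (r - r_1)(r - r_2), D(n) = (r_1 + n - r_1)(r_1 + n - r_2) = n(n + 10/3).
Evaluating step by step (a_0 = 1):
  n = 1: D(1) = 1(1 + 10/3) = 13/3; numerator = 3(1) = 3; a_1 = (3)/(13/3) = 9/13
  n = 2: D(2) = 2(2 + 10/3) = 32/3; numerator = 3(9/13) = 27/13; a_2 = (27/13)/(32/3) = 81/416
  n = 3: D(3) = 3(3 + 10/3) = 19; numerator = 3(81/416) = 243/416; a_3 = (243/416)/(19) = 243/7904
  n = 4: D(4) = 4(4 + 10/3) = 88/3; numerator = 3(243/7904) = 729/7904; a_4 = (729/7904)/(88/3) = 2187/695552

r = 3; a_0 = 1; a_1 = 9/13; a_2 = 81/416; a_3 = 243/7904; a_4 = 2187/695552


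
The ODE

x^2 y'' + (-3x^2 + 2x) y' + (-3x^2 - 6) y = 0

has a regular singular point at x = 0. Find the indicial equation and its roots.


Divide by x^2 to reach normal form y'' + P_1(x) y' + P_2(x) y = 0 with P_1(x) = -3 + 2/x and P_2(x) = -3 - 6/x^2.
x = 0 is a singular point because the y'-coefficient -3 + 2/x has a pole at x = 0 and the y-coefficient -3 - 6/x^2 has a pole at x = 0.
It is a regular singular point because x P_1(x) = p(x) = 2 - 3x and x^2 P_2(x) = q(x) = -3x^2 - 6 are polynomials, hence analytic at x = 0.
p(0) = 2,  q(0) = -6.
Indicial equation: r(r-1) + p(0) r + q(0) = 0, i.e. r^2 + (p(0) - 1) r + q(0) = 0, i.e. r^2 + 1 r - 6 = 0.
Discriminant: (1)^2 - 4(-6) = 25, so r = (-1 ± 5)/2.
Solving: r_1 = 2, r_2 = -3.

indicial: r^2 + 1 r - 6 = 0; roots r_1 = 2, r_2 = -3


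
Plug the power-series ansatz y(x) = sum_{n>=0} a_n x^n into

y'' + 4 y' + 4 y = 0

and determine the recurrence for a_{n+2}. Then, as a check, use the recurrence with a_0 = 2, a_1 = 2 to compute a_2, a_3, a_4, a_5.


Substitute y = sum_n a_n x^n.
y''(x) has coefficient (n+2)(n+1) a_{n+2} at x^n;
4 y'(x) has coefficient 4 (n+1) a_{n+1} at x^n;
4 y(x) has coefficient 4 a_n at x^n.
Matching x^n: (n+2)(n+1) a_{n+2} + 4 (n+1) a_{n+1} + 4 a_n = 0.
Thus a_{n+2} = [-4 (n+1) a_{n+1} - 4 a_n] / ((n+1)(n+2)).

Check with a_0 = 2, a_1 = 2 (apply the recurrence for n = 0, 1, 2, 3): a_0 = 2, a_1 = 2, a_2 = -8, a_3 = 28/3, a_4 = -20/3, a_5 = 52/15.

a_(n+2) = [-4 (n+1) a_(n+1) - 4 a_n] / ((n+1)(n+2)); check: a_0 = 2, a_1 = 2, a_2 = -8, a_3 = 28/3, a_4 = -20/3, a_5 = 52/15


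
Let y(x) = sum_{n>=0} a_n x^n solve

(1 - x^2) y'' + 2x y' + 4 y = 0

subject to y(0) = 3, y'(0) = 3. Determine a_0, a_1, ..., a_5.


Ansatz: y(x) = sum_{n>=0} a_n x^n, so y'(x) = sum_{n>=1} n a_n x^(n-1) and y''(x) = sum_{n>=2} n(n-1) a_n x^(n-2).
Substitute into P(x) y'' + Q(x) y' + R(x) y = 0 with P(x) = 1 - x^2, Q(x) = 2x, R(x) = 4, and match powers of x.
Initial conditions: a_0 = 3, a_1 = 3.
Setting the coefficient of each power of x to zero and solving order by order (substituting the coefficients already found):
  x^0: 2 a_2 + 4 a_0 = 0  ->  2 a_2 = -4 a_0 = -12  ->  a_2 = -6
  x^1: 6 a_3 + 6 a_1 = 0  ->  6 a_3 = -6 a_1 = -18  ->  a_3 = -3
  x^2: 12 a_4 + 6 a_2 = 0  ->  12 a_4 = -6 a_2 = 36  ->  a_4 = 3
  x^3: 20 a_5 + 4 a_3 = 0  ->  20 a_5 = -4 a_3 = 12  ->  a_5 = 3/5
Truncated series: y(x) = 3 + 3 x - 6 x^2 - 3 x^3 + 3 x^4 + (3/5) x^5 + O(x^6).

a_0 = 3; a_1 = 3; a_2 = -6; a_3 = -3; a_4 = 3; a_5 = 3/5


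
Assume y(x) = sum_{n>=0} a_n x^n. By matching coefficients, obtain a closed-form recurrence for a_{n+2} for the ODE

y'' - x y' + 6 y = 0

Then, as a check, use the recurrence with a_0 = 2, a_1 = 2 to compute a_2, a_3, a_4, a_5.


Substitute y = sum_n a_n x^n.
y''(x) has coefficient (n+2)(n+1) a_{n+2} at x^n;
-x y'(x) has coefficient -n a_n at x^n (shift);
6 y(x) has coefficient 6 a_n at x^n.
Matching x^n: (n+2)(n+1) a_{n+2} + (-n + 6) a_n = 0.
Thus a_{n+2} = (n - 6) / ((n+1)(n+2)) * a_n.

Check with a_0 = 2, a_1 = 2 (apply the recurrence for n = 0, 1, 2, 3): a_0 = 2, a_1 = 2, a_2 = -6, a_3 = -5/3, a_4 = 2, a_5 = 1/4.

a_(n+2) = (n - 6) / ((n+1)(n+2)) * a_n; check: a_0 = 2, a_1 = 2, a_2 = -6, a_3 = -5/3, a_4 = 2, a_5 = 1/4


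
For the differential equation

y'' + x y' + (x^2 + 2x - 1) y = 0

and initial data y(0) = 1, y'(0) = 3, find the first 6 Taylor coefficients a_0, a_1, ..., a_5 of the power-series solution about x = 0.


Ansatz: y(x) = sum_{n>=0} a_n x^n, so y'(x) = sum_{n>=1} n a_n x^(n-1) and y''(x) = sum_{n>=2} n(n-1) a_n x^(n-2).
Substitute into P(x) y'' + Q(x) y' + R(x) y = 0 with P(x) = 1, Q(x) = x, R(x) = x^2 + 2x - 1, and match powers of x.
Initial conditions: a_0 = 1, a_1 = 3.
Setting the coefficient of each power of x to zero and solving order by order (substituting the coefficients already found):
  x^0: 2 a_2 - a_0 = 0  ->  2 a_2 = a_0 = 1  ->  a_2 = 1/2
  x^1: 6 a_3 + 2 a_0 = 0  ->  6 a_3 = -2 a_0 = -2  ->  a_3 = -1/3
  x^2: 12 a_4 + a_2 + 2 a_1 + a_0 = 0  ->  12 a_4 = -a_2 - 2 a_1 - a_0 = -15/2  ->  a_4 = -5/8
  x^3: 20 a_5 + 2 a_3 + 2 a_2 + a_1 = 0  ->  20 a_5 = -2 a_3 - 2 a_2 - a_1 = -10/3  ->  a_5 = -1/6
Truncated series: y(x) = 1 + 3 x + (1/2) x^2 - (1/3) x^3 - (5/8) x^4 - (1/6) x^5 + O(x^6).

a_0 = 1; a_1 = 3; a_2 = 1/2; a_3 = -1/3; a_4 = -5/8; a_5 = -1/6


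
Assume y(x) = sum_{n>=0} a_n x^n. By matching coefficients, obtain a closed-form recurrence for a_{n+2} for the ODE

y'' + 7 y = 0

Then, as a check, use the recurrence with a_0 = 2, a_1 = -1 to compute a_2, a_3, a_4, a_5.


Substitute y = sum_n a_n x^n into y'' + (const) y = 0.
y''(x) = sum_{n>=0} (n+2)(n+1) a_{n+2} x^n.
The ODE becomes sum_n [(n+2)(n+1) a_{n+2} + 7 a_n] x^n = 0.
Setting each coefficient to zero gives the recurrence:
  (n+2)(n+1) a_{n+2} + 7 a_n = 0,
  a_{n+2} = -7 / ((n+1)(n+2)) a_n.

Check with a_0 = 2, a_1 = -1 (apply the recurrence for n = 0, 1, 2, 3): a_0 = 2, a_1 = -1, a_2 = -7, a_3 = 7/6, a_4 = 49/12, a_5 = -49/120.

a_{n+2} = -7/((n+1)(n+2)) * a_n; check: a_0 = 2, a_1 = -1, a_2 = -7, a_3 = 7/6, a_4 = 49/12, a_5 = -49/120


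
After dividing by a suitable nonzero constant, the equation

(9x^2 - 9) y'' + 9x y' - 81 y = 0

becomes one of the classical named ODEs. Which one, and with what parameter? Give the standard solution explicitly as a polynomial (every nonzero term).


All three coefficients share the factor -9; dividing through by -9 gives  (1 - x^2) y'' - x y' + 9 y = 0.
This matches the Chebyshev equation (1 - x^2) y'' - x y' + n^2 y = 0 (note the -x y' term, not -2x y') with n^2 = 9, so n = 3; the polynomial solution is T_3(x).
With y = sum_k a_k x^k, matching x^k gives (k+2)(k+1) a_{k+2} = (k^2 - n^2) a_k = (k - 3)(k + 3) a_k. The right side vanishes at k = 3, so the series with the parity of 3 terminates at degree 3.
Standard normalization: leading coefficient of T_n is 2^(n-1), so a_3 = 2^2 = 4. Work downward with a_k = (k+1)(k+2) a_{k+2} / ((k - 3)(k + 3)):
  a_1 = (2)(3)(4) / ((1 - 3)(1 + 3)) = 24/(-8) = -3
Hence T_3(x) = 4 x^3 - 3 x.

T_3(x); series = 4 x^3 - 3 x


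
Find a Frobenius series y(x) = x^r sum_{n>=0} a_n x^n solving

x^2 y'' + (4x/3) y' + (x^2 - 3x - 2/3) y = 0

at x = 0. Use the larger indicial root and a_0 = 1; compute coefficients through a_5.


Write in Frobenius form y'' + (p(x)/x) y' + (q(x)/x^2) y = 0:
  p(x) = 4/3,  q(x) = x^2 - 3x - 2/3.
Indicial equation: r(r-1) + (4/3) r + (-2/3) = 0 -> roots r_1 = 2/3, r_2 = -1.
Take r = r_1 = 2/3. Let y(x) = x^r sum_{n>=0} a_n x^n with a_0 = 1.
Substitute y = x^r sum a_n x^n and match x^{r+n}. The recurrence is
  D(n) a_n - 3 a_{n-1} + 1 a_{n-2} = 0,  where D(n) = (r+n)(r+n-1) + (4/3)(r+n) + (-2/3).
  a_n = [3 a_{n-1} - 1 a_{n-2}] / D(n).
Since the indicial polynomial factors as (r - r_1)(r - r_2), D(n) = (r_1 + n - r_1)(r_1 + n - r_2) = n(n + 5/3).
Evaluating step by step (a_0 = 1):
  n = 1: D(1) = 1(1 + 5/3) = 8/3; numerator = 3(1) = 3; a_1 = (3)/(8/3) = 9/8
  n = 2: D(2) = 2(2 + 5/3) = 22/3; numerator = 3(9/8) - 1(1) = 19/8; a_2 = (19/8)/(22/3) = 57/176
  n = 3: D(3) = 3(3 + 5/3) = 14; numerator = 3(57/176) - 1(9/8) = -27/176; a_3 = (-27/176)/(14) = -27/2464
  n = 4: D(4) = 4(4 + 5/3) = 68/3; numerator = 3(-27/2464) - 1(57/176) = -879/2464; a_4 = (-879/2464)/(68/3) = -2637/167552
  n = 5: D(5) = 5(5 + 5/3) = 100/3; numerator = 3(-2637/167552) - 1(-27/2464) = -6075/167552; a_5 = (-6075/167552)/(100/3) = -729/670208

r = 2/3; a_0 = 1; a_1 = 9/8; a_2 = 57/176; a_3 = -27/2464; a_4 = -2637/167552; a_5 = -729/670208


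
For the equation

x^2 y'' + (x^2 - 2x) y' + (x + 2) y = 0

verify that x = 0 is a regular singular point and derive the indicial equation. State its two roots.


Divide by x^2 to reach normal form y'' + P_1(x) y' + P_2(x) y = 0 with P_1(x) = 1 - 2/x and P_2(x) = 1/x + 2/x^2.
x = 0 is a singular point because the y'-coefficient 1 - 2/x has a pole at x = 0 and the y-coefficient 1/x + 2/x^2 has a pole at x = 0.
It is a regular singular point because x P_1(x) = p(x) = x - 2 and x^2 P_2(x) = q(x) = x + 2 are polynomials, hence analytic at x = 0.
p(0) = -2,  q(0) = 2.
Indicial equation: r(r-1) + p(0) r + q(0) = 0, i.e. r^2 + (p(0) - 1) r + q(0) = 0, i.e. r^2 - 3 r + 2 = 0.
Discriminant: (-3)^2 - 4(2) = 1, so r = (3 ± 1)/2.
Solving: r_1 = 2, r_2 = 1.

indicial: r^2 - 3 r + 2 = 0; roots r_1 = 2, r_2 = 1


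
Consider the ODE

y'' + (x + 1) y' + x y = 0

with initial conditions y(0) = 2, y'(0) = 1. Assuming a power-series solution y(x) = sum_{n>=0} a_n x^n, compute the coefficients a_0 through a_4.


Ansatz: y(x) = sum_{n>=0} a_n x^n, so y'(x) = sum_{n>=1} n a_n x^(n-1) and y''(x) = sum_{n>=2} n(n-1) a_n x^(n-2).
Substitute into P(x) y'' + Q(x) y' + R(x) y = 0 with P(x) = 1, Q(x) = x + 1, R(x) = x, and match powers of x.
Initial conditions: a_0 = 2, a_1 = 1.
Setting the coefficient of each power of x to zero and solving order by order (substituting the coefficients already found):
  x^0: 2 a_2 + a_1 = 0  ->  2 a_2 = -a_1 = -1  ->  a_2 = -1/2
  x^1: 6 a_3 + 2 a_2 + a_1 + a_0 = 0  ->  6 a_3 = -2 a_2 - a_1 - a_0 = -2  ->  a_3 = -1/3
  x^2: 12 a_4 + 3 a_3 + 2 a_2 + a_1 = 0  ->  12 a_4 = -3 a_3 - 2 a_2 - a_1 = 1  ->  a_4 = 1/12
Truncated series: y(x) = 2 + x - (1/2) x^2 - (1/3) x^3 + (1/12) x^4 + O(x^5).

a_0 = 2; a_1 = 1; a_2 = -1/2; a_3 = -1/3; a_4 = 1/12


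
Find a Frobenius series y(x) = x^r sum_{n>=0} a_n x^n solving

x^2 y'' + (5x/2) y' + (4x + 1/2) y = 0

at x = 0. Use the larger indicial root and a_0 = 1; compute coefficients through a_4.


Write in Frobenius form y'' + (p(x)/x) y' + (q(x)/x^2) y = 0:
  p(x) = 5/2,  q(x) = 4x + 1/2.
Indicial equation: r(r-1) + (5/2) r + (1/2) = 0 -> roots r_1 = -1/2, r_2 = -1.
Take r = r_1 = -1/2. Let y(x) = x^r sum_{n>=0} a_n x^n with a_0 = 1.
Substitute y = x^r sum a_n x^n and match x^{r+n}. The recurrence is
  D(n) a_n + 4 a_{n-1} = 0,  where D(n) = (r+n)(r+n-1) + (5/2)(r+n) + (1/2).
  a_n = -4 / D(n) * a_{n-1}.
Since the indicial polynomial factors as (r - r_1)(r - r_2), D(n) = (r_1 + n - r_1)(r_1 + n - r_2) = n(n + 1/2).
Evaluating step by step (a_0 = 1):
  n = 1: D(1) = 1(1 + 1/2) = 3/2; numerator = -4(1) = -4; a_1 = (-4)/(3/2) = -8/3
  n = 2: D(2) = 2(2 + 1/2) = 5; numerator = -4(-8/3) = 32/3; a_2 = (32/3)/(5) = 32/15
  n = 3: D(3) = 3(3 + 1/2) = 21/2; numerator = -4(32/15) = -128/15; a_3 = (-128/15)/(21/2) = -256/315
  n = 4: D(4) = 4(4 + 1/2) = 18; numerator = -4(-256/315) = 1024/315; a_4 = (1024/315)/(18) = 512/2835

r = -1/2; a_0 = 1; a_1 = -8/3; a_2 = 32/15; a_3 = -256/315; a_4 = 512/2835


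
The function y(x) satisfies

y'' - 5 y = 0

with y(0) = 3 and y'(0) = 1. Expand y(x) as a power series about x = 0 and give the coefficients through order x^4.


Ansatz: y(x) = sum_{n>=0} a_n x^n, so y'(x) = sum_{n>=1} n a_n x^(n-1) and y''(x) = sum_{n>=2} n(n-1) a_n x^(n-2).
Substitute into P(x) y'' + Q(x) y' + R(x) y = 0 with P(x) = 1, Q(x) = 0, R(x) = -5, and match powers of x.
Initial conditions: a_0 = 3, a_1 = 1.
Setting the coefficient of each power of x to zero and solving order by order (substituting the coefficients already found):
  x^0: 2 a_2 - 5 a_0 = 0  ->  2 a_2 = 5 a_0 = 15  ->  a_2 = 15/2
  x^1: 6 a_3 - 5 a_1 = 0  ->  6 a_3 = 5 a_1 = 5  ->  a_3 = 5/6
  x^2: 12 a_4 - 5 a_2 = 0  ->  12 a_4 = 5 a_2 = 75/2  ->  a_4 = 25/8
Truncated series: y(x) = 3 + x + (15/2) x^2 + (5/6) x^3 + (25/8) x^4 + O(x^5).

a_0 = 3; a_1 = 1; a_2 = 15/2; a_3 = 5/6; a_4 = 25/8


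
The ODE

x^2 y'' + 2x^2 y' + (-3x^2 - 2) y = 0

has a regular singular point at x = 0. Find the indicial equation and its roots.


Divide by x^2 to reach normal form y'' + P_1(x) y' + P_2(x) y = 0 with P_1(x) = 2 and P_2(x) = -3 - 2/x^2.
x = 0 is a singular point because the y-coefficient -3 - 2/x^2 has a pole at x = 0.
It is a regular singular point because x P_1(x) = p(x) = 2x and x^2 P_2(x) = q(x) = -3x^2 - 2 are polynomials, hence analytic at x = 0.
p(0) = 0,  q(0) = -2.
Indicial equation: r(r-1) + p(0) r + q(0) = 0, i.e. r^2 + (p(0) - 1) r + q(0) = 0, i.e. r^2 - 1 r - 2 = 0.
Discriminant: (-1)^2 - 4(-2) = 9, so r = (1 ± 3)/2.
Solving: r_1 = 2, r_2 = -1.

indicial: r^2 - 1 r - 2 = 0; roots r_1 = 2, r_2 = -1


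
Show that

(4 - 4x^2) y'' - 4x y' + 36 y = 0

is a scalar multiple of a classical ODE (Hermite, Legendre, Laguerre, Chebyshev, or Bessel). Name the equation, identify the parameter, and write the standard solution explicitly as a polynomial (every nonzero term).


All three coefficients share the factor 4; dividing through by 4 gives  (1 - x^2) y'' - x y' + 9 y = 0.
This matches the Chebyshev equation (1 - x^2) y'' - x y' + n^2 y = 0 (note the -x y' term, not -2x y') with n^2 = 9, so n = 3; the polynomial solution is T_3(x).
With y = sum_k a_k x^k, matching x^k gives (k+2)(k+1) a_{k+2} = (k^2 - n^2) a_k = (k - 3)(k + 3) a_k. The right side vanishes at k = 3, so the series with the parity of 3 terminates at degree 3.
Standard normalization: leading coefficient of T_n is 2^(n-1), so a_3 = 2^2 = 4. Work downward with a_k = (k+1)(k+2) a_{k+2} / ((k - 3)(k + 3)):
  a_1 = (2)(3)(4) / ((1 - 3)(1 + 3)) = 24/(-8) = -3
Hence T_3(x) = 4 x^3 - 3 x.

T_3(x); series = 4 x^3 - 3 x


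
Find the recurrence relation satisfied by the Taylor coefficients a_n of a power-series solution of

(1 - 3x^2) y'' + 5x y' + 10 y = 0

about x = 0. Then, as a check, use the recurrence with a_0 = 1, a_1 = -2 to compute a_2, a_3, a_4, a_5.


Substitute y = sum_n a_n x^n.
(1 - 3 x^2) y'' contributes (n+2)(n+1) a_{n+2} - 3 n(n-1) a_n at x^n.
5 x y'(x) contributes 5 n a_n at x^n.
10 y(x) contributes 10 a_n at x^n.
Matching x^n: (n+2)(n+1) a_{n+2} + (-3 n(n-1) + 5 n + 10) a_n = 0.
Thus a_{n+2} = (3 n(n-1) - 5 n - 10) / ((n+1)(n+2)) * a_n.

Check with a_0 = 1, a_1 = -2 (apply the recurrence for n = 0, 1, 2, 3): a_0 = 1, a_1 = -2, a_2 = -5, a_3 = 5, a_4 = 35/6, a_5 = -7/4.

a_(n+2) = (3 n(n-1) - 5 n - 10) / ((n+1)(n+2)) * a_n; check: a_0 = 1, a_1 = -2, a_2 = -5, a_3 = 5, a_4 = 35/6, a_5 = -7/4


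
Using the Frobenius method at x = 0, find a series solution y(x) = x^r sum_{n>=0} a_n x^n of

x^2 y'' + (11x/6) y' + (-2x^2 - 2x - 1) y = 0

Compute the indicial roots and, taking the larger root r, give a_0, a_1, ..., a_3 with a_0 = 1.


Write in Frobenius form y'' + (p(x)/x) y' + (q(x)/x^2) y = 0:
  p(x) = 11/6,  q(x) = -2x^2 - 2x - 1.
Indicial equation: r(r-1) + (11/6) r + (-1) = 0 -> roots r_1 = 2/3, r_2 = -3/2.
Take r = r_1 = 2/3. Let y(x) = x^r sum_{n>=0} a_n x^n with a_0 = 1.
Substitute y = x^r sum a_n x^n and match x^{r+n}. The recurrence is
  D(n) a_n - 2 a_{n-1} - 2 a_{n-2} = 0,  where D(n) = (r+n)(r+n-1) + (11/6)(r+n) + (-1).
  a_n = [2 a_{n-1} + 2 a_{n-2}] / D(n).
Since the indicial polynomial factors as (r - r_1)(r - r_2), D(n) = (r_1 + n - r_1)(r_1 + n - r_2) = n(n + 13/6).
Evaluating step by step (a_0 = 1):
  n = 1: D(1) = 1(1 + 13/6) = 19/6; numerator = 2(1) = 2; a_1 = (2)/(19/6) = 12/19
  n = 2: D(2) = 2(2 + 13/6) = 25/3; numerator = 2(12/19) + 2(1) = 62/19; a_2 = (62/19)/(25/3) = 186/475
  n = 3: D(3) = 3(3 + 13/6) = 31/2; numerator = 2(186/475) + 2(12/19) = 972/475; a_3 = (972/475)/(31/2) = 1944/14725

r = 2/3; a_0 = 1; a_1 = 12/19; a_2 = 186/475; a_3 = 1944/14725


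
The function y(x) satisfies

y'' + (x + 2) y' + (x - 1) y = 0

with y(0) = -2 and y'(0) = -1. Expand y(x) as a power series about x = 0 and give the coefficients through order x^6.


Ansatz: y(x) = sum_{n>=0} a_n x^n, so y'(x) = sum_{n>=1} n a_n x^(n-1) and y''(x) = sum_{n>=2} n(n-1) a_n x^(n-2).
Substitute into P(x) y'' + Q(x) y' + R(x) y = 0 with P(x) = 1, Q(x) = x + 2, R(x) = x - 1, and match powers of x.
Initial conditions: a_0 = -2, a_1 = -1.
Setting the coefficient of each power of x to zero and solving order by order (substituting the coefficients already found):
  x^0: 2 a_2 + 2 a_1 - a_0 = 0  ->  2 a_2 = -2 a_1 + a_0 = 0  ->  a_2 = 0
  x^1: 6 a_3 + 4 a_2 + a_0 = 0  ->  6 a_3 = -4 a_2 - a_0 = 2  ->  a_3 = 1/3
  x^2: 12 a_4 + 6 a_3 + a_2 + a_1 = 0  ->  12 a_4 = -6 a_3 - a_2 - a_1 = -1  ->  a_4 = -1/12
  x^3: 20 a_5 + 8 a_4 + 2 a_3 + a_2 = 0  ->  20 a_5 = -8 a_4 - 2 a_3 - a_2 = 0  ->  a_5 = 0
  x^4: 30 a_6 + 10 a_5 + 3 a_4 + a_3 = 0  ->  30 a_6 = -10 a_5 - 3 a_4 - a_3 = -1/12  ->  a_6 = -1/360
Truncated series: y(x) = -2 - x + (1/3) x^3 - (1/12) x^4 - (1/360) x^6 + O(x^7).

a_0 = -2; a_1 = -1; a_2 = 0; a_3 = 1/3; a_4 = -1/12; a_5 = 0; a_6 = -1/360


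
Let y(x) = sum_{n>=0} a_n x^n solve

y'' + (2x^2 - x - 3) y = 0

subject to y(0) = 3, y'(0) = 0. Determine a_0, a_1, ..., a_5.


Ansatz: y(x) = sum_{n>=0} a_n x^n, so y'(x) = sum_{n>=1} n a_n x^(n-1) and y''(x) = sum_{n>=2} n(n-1) a_n x^(n-2).
Substitute into P(x) y'' + Q(x) y' + R(x) y = 0 with P(x) = 1, Q(x) = 0, R(x) = 2x^2 - x - 3, and match powers of x.
Initial conditions: a_0 = 3, a_1 = 0.
Setting the coefficient of each power of x to zero and solving order by order (substituting the coefficients already found):
  x^0: 2 a_2 - 3 a_0 = 0  ->  2 a_2 = 3 a_0 = 9  ->  a_2 = 9/2
  x^1: 6 a_3 - 3 a_1 - a_0 = 0  ->  6 a_3 = 3 a_1 + a_0 = 3  ->  a_3 = 1/2
  x^2: 12 a_4 - 3 a_2 - a_1 + 2 a_0 = 0  ->  12 a_4 = 3 a_2 + a_1 - 2 a_0 = 15/2  ->  a_4 = 5/8
  x^3: 20 a_5 - 3 a_3 - a_2 + 2 a_1 = 0  ->  20 a_5 = 3 a_3 + a_2 - 2 a_1 = 6  ->  a_5 = 3/10
Truncated series: y(x) = 3 + (9/2) x^2 + (1/2) x^3 + (5/8) x^4 + (3/10) x^5 + O(x^6).

a_0 = 3; a_1 = 0; a_2 = 9/2; a_3 = 1/2; a_4 = 5/8; a_5 = 3/10


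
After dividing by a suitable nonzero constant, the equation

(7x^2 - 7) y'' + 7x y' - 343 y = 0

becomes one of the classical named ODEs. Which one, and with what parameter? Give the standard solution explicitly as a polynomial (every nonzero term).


All three coefficients share the factor -7; dividing through by -7 gives  (1 - x^2) y'' - x y' + 49 y = 0.
This matches the Chebyshev equation (1 - x^2) y'' - x y' + n^2 y = 0 (note the -x y' term, not -2x y') with n^2 = 49, so n = 7; the polynomial solution is T_7(x).
With y = sum_k a_k x^k, matching x^k gives (k+2)(k+1) a_{k+2} = (k^2 - n^2) a_k = (k - 7)(k + 7) a_k. The right side vanishes at k = 7, so the series with the parity of 7 terminates at degree 7.
Standard normalization: leading coefficient of T_n is 2^(n-1), so a_7 = 2^6 = 64. Work downward with a_k = (k+1)(k+2) a_{k+2} / ((k - 7)(k + 7)):
  a_5 = (6)(7)(64) / ((5 - 7)(5 + 7)) = 2688/(-24) = -112
  a_3 = (4)(5)(-112) / ((3 - 7)(3 + 7)) = -2240/(-40) = 56
  a_1 = (2)(3)(56) / ((1 - 7)(1 + 7)) = 336/(-48) = -7
Hence T_7(x) = 64 x^7 - 112 x^5 + 56 x^3 - 7 x.

T_7(x); series = 64 x^7 - 112 x^5 + 56 x^3 - 7 x


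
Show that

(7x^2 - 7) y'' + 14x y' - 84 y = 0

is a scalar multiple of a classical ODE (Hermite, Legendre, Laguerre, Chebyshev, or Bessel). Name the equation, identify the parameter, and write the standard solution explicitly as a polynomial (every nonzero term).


All three coefficients share the factor -7; dividing through by -7 gives  (1 - x^2) y'' - 2x y' + 12 y = 0.
This matches the Legendre equation (1 - x^2) y'' - 2x y' + n(n+1) y = 0 (note the -2x y' term) with n(n+1) = 12, so n = 3; the polynomial solution is P_3(x).
With y = sum_k a_k x^k, matching x^k gives (k+2)(k+1) a_{k+2} = [k(k+1) - n(n+1)] a_k = (k - 3)(k + 4) a_k. The right side vanishes at k = 3, so the series with the parity of 3 terminates at degree 3.
Standard normalization (P_n(1) = 1): leading coefficient (2n)!/(2^n (n!)^2) = 720/(8*36) = 5/2, so a_3 = 5/2. Work downward with a_k = (k+1)(k+2) a_{k+2} / ((k - 3)(k + 4)):
  a_1 = (2)(3)(5/2) / ((1 - 3)(1 + 4)) = 15/(-10) = -3/2
Hence P_3(x) = 5 x^3/2 - 3 x/2.

P_3(x); series = 5 x^3/2 - 3 x/2


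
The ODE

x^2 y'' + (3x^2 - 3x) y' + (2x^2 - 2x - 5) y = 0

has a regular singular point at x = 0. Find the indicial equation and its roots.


Divide by x^2 to reach normal form y'' + P_1(x) y' + P_2(x) y = 0 with P_1(x) = 3 - 3/x and P_2(x) = 2 - 2/x - 5/x^2.
x = 0 is a singular point because the y'-coefficient 3 - 3/x has a pole at x = 0 and the y-coefficient 2 - 2/x - 5/x^2 has a pole at x = 0.
It is a regular singular point because x P_1(x) = p(x) = 3x - 3 and x^2 P_2(x) = q(x) = 2x^2 - 2x - 5 are polynomials, hence analytic at x = 0.
p(0) = -3,  q(0) = -5.
Indicial equation: r(r-1) + p(0) r + q(0) = 0, i.e. r^2 + (p(0) - 1) r + q(0) = 0, i.e. r^2 - 4 r - 5 = 0.
Discriminant: (-4)^2 - 4(-5) = 36, so r = (4 ± 6)/2.
Solving: r_1 = 5, r_2 = -1.

indicial: r^2 - 4 r - 5 = 0; roots r_1 = 5, r_2 = -1


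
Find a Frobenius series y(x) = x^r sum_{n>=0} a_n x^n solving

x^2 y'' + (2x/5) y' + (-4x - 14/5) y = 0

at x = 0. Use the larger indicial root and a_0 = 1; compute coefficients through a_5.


Write in Frobenius form y'' + (p(x)/x) y' + (q(x)/x^2) y = 0:
  p(x) = 2/5,  q(x) = -4x - 14/5.
Indicial equation: r(r-1) + (2/5) r + (-14/5) = 0 -> roots r_1 = 2, r_2 = -7/5.
Take r = r_1 = 2. Let y(x) = x^r sum_{n>=0} a_n x^n with a_0 = 1.
Substitute y = x^r sum a_n x^n and match x^{r+n}. The recurrence is
  D(n) a_n - 4 a_{n-1} = 0,  where D(n) = (r+n)(r+n-1) + (2/5)(r+n) + (-14/5).
  a_n = 4 / D(n) * a_{n-1}.
Since the indicial polynomial factors as (r - r_1)(r - r_2), D(n) = (r_1 + n - r_1)(r_1 + n - r_2) = n(n + 17/5).
Evaluating step by step (a_0 = 1):
  n = 1: D(1) = 1(1 + 17/5) = 22/5; numerator = 4(1) = 4; a_1 = (4)/(22/5) = 10/11
  n = 2: D(2) = 2(2 + 17/5) = 54/5; numerator = 4(10/11) = 40/11; a_2 = (40/11)/(54/5) = 100/297
  n = 3: D(3) = 3(3 + 17/5) = 96/5; numerator = 4(100/297) = 400/297; a_3 = (400/297)/(96/5) = 125/1782
  n = 4: D(4) = 4(4 + 17/5) = 148/5; numerator = 4(125/1782) = 250/891; a_4 = (250/891)/(148/5) = 625/65934
  n = 5: D(5) = 5(5 + 17/5) = 42; numerator = 4(625/65934) = 1250/32967; a_5 = (1250/32967)/(42) = 625/692307

r = 2; a_0 = 1; a_1 = 10/11; a_2 = 100/297; a_3 = 125/1782; a_4 = 625/65934; a_5 = 625/692307


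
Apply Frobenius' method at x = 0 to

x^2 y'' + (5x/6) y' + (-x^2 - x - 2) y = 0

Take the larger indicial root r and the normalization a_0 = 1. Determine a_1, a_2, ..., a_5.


Write in Frobenius form y'' + (p(x)/x) y' + (q(x)/x^2) y = 0:
  p(x) = 5/6,  q(x) = -x^2 - x - 2.
Indicial equation: r(r-1) + (5/6) r + (-2) = 0 -> roots r_1 = 3/2, r_2 = -4/3.
Take r = r_1 = 3/2. Let y(x) = x^r sum_{n>=0} a_n x^n with a_0 = 1.
Substitute y = x^r sum a_n x^n and match x^{r+n}. The recurrence is
  D(n) a_n - 1 a_{n-1} - 1 a_{n-2} = 0,  where D(n) = (r+n)(r+n-1) + (5/6)(r+n) + (-2).
  a_n = [1 a_{n-1} + 1 a_{n-2}] / D(n).
Since the indicial polynomial factors as (r - r_1)(r - r_2), D(n) = (r_1 + n - r_1)(r_1 + n - r_2) = n(n + 17/6).
Evaluating step by step (a_0 = 1):
  n = 1: D(1) = 1(1 + 17/6) = 23/6; numerator = 1(1) = 1; a_1 = (1)/(23/6) = 6/23
  n = 2: D(2) = 2(2 + 17/6) = 29/3; numerator = 1(6/23) + 1(1) = 29/23; a_2 = (29/23)/(29/3) = 3/23
  n = 3: D(3) = 3(3 + 17/6) = 35/2; numerator = 1(3/23) + 1(6/23) = 9/23; a_3 = (9/23)/(35/2) = 18/805
  n = 4: D(4) = 4(4 + 17/6) = 82/3; numerator = 1(18/805) + 1(3/23) = 123/805; a_4 = (123/805)/(82/3) = 9/1610
  n = 5: D(5) = 5(5 + 17/6) = 235/6; numerator = 1(9/1610) + 1(18/805) = 9/322; a_5 = (9/322)/(235/6) = 27/37835

r = 3/2; a_0 = 1; a_1 = 6/23; a_2 = 3/23; a_3 = 18/805; a_4 = 9/1610; a_5 = 27/37835


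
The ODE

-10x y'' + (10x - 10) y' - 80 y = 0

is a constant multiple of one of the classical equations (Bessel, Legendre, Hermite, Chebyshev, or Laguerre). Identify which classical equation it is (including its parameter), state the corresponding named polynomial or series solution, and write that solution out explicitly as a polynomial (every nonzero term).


All three coefficients share the factor -10; dividing through by -10 gives  x y'' + (1 - x) y' + 8 y = 0.
This matches the Laguerre equation x y'' + (1 - x) y' + n y = 0 with n = 8; the polynomial solution is L_8(x).
With y = sum_k a_k x^k, matching x^k gives (k+1)k a_{k+1} + (k+1) a_{k+1} - k a_k + n a_k = 0, i.e. (k+1)^2 a_{k+1} = (k - n) a_k = (k - 8) a_k. The right side vanishes at k = 8, so the series terminates at degree 8.
Standard normalization L_n(0) = 1 gives a_0 = 1. Work upward with a_{k+1} = (k - 8) a_k / (k+1)^2:
  a_1 = (0 - 8)(1) / 1^2 = -8/1 = -8
  a_2 = (1 - 8)(-8) / 2^2 = 56/4 = 14
  a_3 = (2 - 8)(14) / 3^2 = -84/9 = -28/3
  a_4 = (3 - 8)(-28/3) / 4^2 = (140/3)/16 = 35/12
  a_5 = (4 - 8)(35/12) / 5^2 = (-35/3)/25 = -7/15
  a_6 = (5 - 8)(-7/15) / 6^2 = (7/5)/36 = 7/180
  a_7 = (6 - 8)(7/180) / 7^2 = (-7/90)/49 = -1/630
  a_8 = (7 - 8)(-1/630) / 8^2 = (1/630)/64 = 1/40320
Hence L_8(x) = x^8/40320 - x^7/630 + 7 x^6/180 - 7 x^5/15 + 35 x^4/12 - 28 x^3/3 + 14 x^2 - 8 x + 1.

L_8(x); series = x^8/40320 - x^7/630 + 7 x^6/180 - 7 x^5/15 + 35 x^4/12 - 28 x^3/3 + 14 x^2 - 8 x + 1


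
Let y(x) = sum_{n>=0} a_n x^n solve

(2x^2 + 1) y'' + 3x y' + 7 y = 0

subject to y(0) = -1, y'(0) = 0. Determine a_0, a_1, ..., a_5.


Ansatz: y(x) = sum_{n>=0} a_n x^n, so y'(x) = sum_{n>=1} n a_n x^(n-1) and y''(x) = sum_{n>=2} n(n-1) a_n x^(n-2).
Substitute into P(x) y'' + Q(x) y' + R(x) y = 0 with P(x) = 2x^2 + 1, Q(x) = 3x, R(x) = 7, and match powers of x.
Initial conditions: a_0 = -1, a_1 = 0.
Setting the coefficient of each power of x to zero and solving order by order (substituting the coefficients already found):
  x^0: 2 a_2 + 7 a_0 = 0  ->  2 a_2 = -7 a_0 = 7  ->  a_2 = 7/2
  x^1: 6 a_3 + 10 a_1 = 0  ->  6 a_3 = -10 a_1 = 0  ->  a_3 = 0
  x^2: 12 a_4 + 17 a_2 = 0  ->  12 a_4 = -17 a_2 = -119/2  ->  a_4 = -119/24
  x^3: 20 a_5 + 28 a_3 = 0  ->  20 a_5 = -28 a_3 = 0  ->  a_5 = 0
Truncated series: y(x) = -1 + (7/2) x^2 - (119/24) x^4 + O(x^6).

a_0 = -1; a_1 = 0; a_2 = 7/2; a_3 = 0; a_4 = -119/24; a_5 = 0


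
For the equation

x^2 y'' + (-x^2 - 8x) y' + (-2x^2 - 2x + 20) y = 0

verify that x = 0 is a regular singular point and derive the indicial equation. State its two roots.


Divide by x^2 to reach normal form y'' + P_1(x) y' + P_2(x) y = 0 with P_1(x) = -1 - 8/x and P_2(x) = -2 - 2/x + 20/x^2.
x = 0 is a singular point because the y'-coefficient -1 - 8/x has a pole at x = 0 and the y-coefficient -2 - 2/x + 20/x^2 has a pole at x = 0.
It is a regular singular point because x P_1(x) = p(x) = -x - 8 and x^2 P_2(x) = q(x) = -2x^2 - 2x + 20 are polynomials, hence analytic at x = 0.
p(0) = -8,  q(0) = 20.
Indicial equation: r(r-1) + p(0) r + q(0) = 0, i.e. r^2 + (p(0) - 1) r + q(0) = 0, i.e. r^2 - 9 r + 20 = 0.
Discriminant: (-9)^2 - 4(20) = 1, so r = (9 ± 1)/2.
Solving: r_1 = 5, r_2 = 4.

indicial: r^2 - 9 r + 20 = 0; roots r_1 = 5, r_2 = 4


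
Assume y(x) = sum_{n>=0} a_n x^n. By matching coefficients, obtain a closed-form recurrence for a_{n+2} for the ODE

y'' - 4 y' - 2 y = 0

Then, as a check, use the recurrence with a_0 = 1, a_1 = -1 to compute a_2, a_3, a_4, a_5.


Substitute y = sum_n a_n x^n.
y''(x) has coefficient (n+2)(n+1) a_{n+2} at x^n;
-4 y'(x) has coefficient -4 (n+1) a_{n+1} at x^n;
-2 y(x) has coefficient -2 a_n at x^n.
Matching x^n: (n+2)(n+1) a_{n+2} - 4 (n+1) a_{n+1} - 2 a_n = 0.
Thus a_{n+2} = [4 (n+1) a_{n+1} + 2 a_n] / ((n+1)(n+2)).

Check with a_0 = 1, a_1 = -1 (apply the recurrence for n = 0, 1, 2, 3): a_0 = 1, a_1 = -1, a_2 = -1, a_3 = -5/3, a_4 = -11/6, a_5 = -49/30.

a_(n+2) = [4 (n+1) a_(n+1) + 2 a_n] / ((n+1)(n+2)); check: a_0 = 1, a_1 = -1, a_2 = -1, a_3 = -5/3, a_4 = -11/6, a_5 = -49/30


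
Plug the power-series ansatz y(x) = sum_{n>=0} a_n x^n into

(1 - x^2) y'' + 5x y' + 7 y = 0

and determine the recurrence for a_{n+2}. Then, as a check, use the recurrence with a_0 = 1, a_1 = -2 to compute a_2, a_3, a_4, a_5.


Substitute y = sum_n a_n x^n.
(1 - 1 x^2) y'' contributes (n+2)(n+1) a_{n+2} - n(n-1) a_n at x^n.
5 x y'(x) contributes 5 n a_n at x^n.
7 y(x) contributes 7 a_n at x^n.
Matching x^n: (n+2)(n+1) a_{n+2} + (-n(n-1) + 5 n + 7) a_n = 0.
Thus a_{n+2} = (n(n-1) - 5 n - 7) / ((n+1)(n+2)) * a_n.

Check with a_0 = 1, a_1 = -2 (apply the recurrence for n = 0, 1, 2, 3): a_0 = 1, a_1 = -2, a_2 = -7/2, a_3 = 4, a_4 = 35/8, a_5 = -16/5.

a_(n+2) = (n(n-1) - 5 n - 7) / ((n+1)(n+2)) * a_n; check: a_0 = 1, a_1 = -2, a_2 = -7/2, a_3 = 4, a_4 = 35/8, a_5 = -16/5


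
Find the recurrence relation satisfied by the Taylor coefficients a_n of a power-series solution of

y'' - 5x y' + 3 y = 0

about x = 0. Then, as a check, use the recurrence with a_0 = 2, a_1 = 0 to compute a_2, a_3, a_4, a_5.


Substitute y = sum_n a_n x^n.
y''(x) has coefficient (n+2)(n+1) a_{n+2} at x^n;
-5 x y'(x) has coefficient -5 n a_n at x^n (shift);
3 y(x) has coefficient 3 a_n at x^n.
Matching x^n: (n+2)(n+1) a_{n+2} + (-5n + 3) a_n = 0.
Thus a_{n+2} = (5n - 3) / ((n+1)(n+2)) * a_n.

Check with a_0 = 2, a_1 = 0 (apply the recurrence for n = 0, 1, 2, 3): a_0 = 2, a_1 = 0, a_2 = -3, a_3 = 0, a_4 = -7/4, a_5 = 0.

a_(n+2) = (5n - 3) / ((n+1)(n+2)) * a_n; check: a_0 = 2, a_1 = 0, a_2 = -3, a_3 = 0, a_4 = -7/4, a_5 = 0


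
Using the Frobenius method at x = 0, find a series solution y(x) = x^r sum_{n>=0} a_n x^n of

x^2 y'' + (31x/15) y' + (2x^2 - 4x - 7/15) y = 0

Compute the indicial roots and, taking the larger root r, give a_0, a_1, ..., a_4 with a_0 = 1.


Write in Frobenius form y'' + (p(x)/x) y' + (q(x)/x^2) y = 0:
  p(x) = 31/15,  q(x) = 2x^2 - 4x - 7/15.
Indicial equation: r(r-1) + (31/15) r + (-7/15) = 0 -> roots r_1 = 1/3, r_2 = -7/5.
Take r = r_1 = 1/3. Let y(x) = x^r sum_{n>=0} a_n x^n with a_0 = 1.
Substitute y = x^r sum a_n x^n and match x^{r+n}. The recurrence is
  D(n) a_n - 4 a_{n-1} + 2 a_{n-2} = 0,  where D(n) = (r+n)(r+n-1) + (31/15)(r+n) + (-7/15).
  a_n = [4 a_{n-1} - 2 a_{n-2}] / D(n).
Since the indicial polynomial factors as (r - r_1)(r - r_2), D(n) = (r_1 + n - r_1)(r_1 + n - r_2) = n(n + 26/15).
Evaluating step by step (a_0 = 1):
  n = 1: D(1) = 1(1 + 26/15) = 41/15; numerator = 4(1) = 4; a_1 = (4)/(41/15) = 60/41
  n = 2: D(2) = 2(2 + 26/15) = 112/15; numerator = 4(60/41) - 2(1) = 158/41; a_2 = (158/41)/(112/15) = 1185/2296
  n = 3: D(3) = 3(3 + 26/15) = 71/5; numerator = 4(1185/2296) - 2(60/41) = -495/574; a_3 = (-495/574)/(71/5) = -2475/40754
  n = 4: D(4) = 4(4 + 26/15) = 344/15; numerator = 4(-2475/40754) - 2(1185/2296) = -2535/1988; a_4 = (-2535/1988)/(344/15) = -38025/683872

r = 1/3; a_0 = 1; a_1 = 60/41; a_2 = 1185/2296; a_3 = -2475/40754; a_4 = -38025/683872


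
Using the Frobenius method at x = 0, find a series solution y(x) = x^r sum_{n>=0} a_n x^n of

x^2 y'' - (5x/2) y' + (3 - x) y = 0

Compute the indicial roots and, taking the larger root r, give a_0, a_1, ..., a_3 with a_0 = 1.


Write in Frobenius form y'' + (p(x)/x) y' + (q(x)/x^2) y = 0:
  p(x) = -5/2,  q(x) = 3 - x.
Indicial equation: r(r-1) + (-5/2) r + (3) = 0 -> roots r_1 = 2, r_2 = 3/2.
Take r = r_1 = 2. Let y(x) = x^r sum_{n>=0} a_n x^n with a_0 = 1.
Substitute y = x^r sum a_n x^n and match x^{r+n}. The recurrence is
  D(n) a_n - 1 a_{n-1} = 0,  where D(n) = (r+n)(r+n-1) + (-5/2)(r+n) + (3).
  a_n = 1 / D(n) * a_{n-1}.
Since the indicial polynomial factors as (r - r_1)(r - r_2), D(n) = (r_1 + n - r_1)(r_1 + n - r_2) = n(n + 1/2).
Evaluating step by step (a_0 = 1):
  n = 1: D(1) = 1(1 + 1/2) = 3/2; numerator = 1(1) = 1; a_1 = (1)/(3/2) = 2/3
  n = 2: D(2) = 2(2 + 1/2) = 5; numerator = 1(2/3) = 2/3; a_2 = (2/3)/(5) = 2/15
  n = 3: D(3) = 3(3 + 1/2) = 21/2; numerator = 1(2/15) = 2/15; a_3 = (2/15)/(21/2) = 4/315

r = 2; a_0 = 1; a_1 = 2/3; a_2 = 2/15; a_3 = 4/315
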